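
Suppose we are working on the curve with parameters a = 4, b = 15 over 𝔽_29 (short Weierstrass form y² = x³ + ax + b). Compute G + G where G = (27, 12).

tangent at (27, 12): λ = (3·27² + 4)/(2·12) ≡ 16/24. 24⁻¹ ≡ 23 (mod 29), so λ ≡ 16·23 ≡ 20.
  x = λ² - 27 - 27 = 400 - 54 ≡ 27; y = λ·(27 - 27) - 12 ≡ 17. → (27, 17)

(27, 17)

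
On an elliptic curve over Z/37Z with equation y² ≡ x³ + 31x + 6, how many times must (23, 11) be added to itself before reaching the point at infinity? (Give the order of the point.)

2P: tangent at (23, 11): λ = (3·23² + 31)/(2·11) ≡ 27/22. 22⁻¹ ≡ 32 (mod 37) since 22·32 = 704 ≡ 1, so λ ≡ 27·32 ≡ 13.
  x = λ² - 23 - 23 = 169 - 46 ≡ 12; y = λ·(23 - 12) - 11 ≡ 21. → (12, 21)
3P: (12, 21) + (23, 11). λ = (11 - 21)/(23 - 12) ≡ 27/11 mod 37. 11⁻¹ ≡ 27 (mod 37) since 11·27 = 297 ≡ 1, so λ ≡ 26.
  x = λ² - 12 - 23 = 676 - 35 ≡ 12; y = λ·(12 - 12) - 21 ≡ 16. → (12, 16)
4P: (12, 16) + (23, 11). λ = (11 - 16)/(23 - 12) ≡ 32/11 mod 37. 11⁻¹ ≡ 27 (mod 37), so λ ≡ 13.
  x = λ² - 12 - 23 = 169 - 35 ≡ 23; y = λ·(12 - 23) - 16 ≡ 26. → (23, 26)
5P: (23, 26) + (23, 11): same x and y₁ ≡ -y₂, so the sum is the point at infinity.
5P = the point at infinity, so the order is 5.

5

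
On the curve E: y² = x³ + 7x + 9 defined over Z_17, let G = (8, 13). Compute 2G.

tangent at (8, 13): λ = (3·8² + 7)/(2·13) ≡ 12/9. 9⁻¹ ≡ 2 (mod 17), so λ ≡ 12·2 ≡ 7.
  x = λ² - 8 - 8 = 49 - 16 ≡ 16; y = λ·(8 - 16) - 13 ≡ 16. → (16, 16)

(16, 16)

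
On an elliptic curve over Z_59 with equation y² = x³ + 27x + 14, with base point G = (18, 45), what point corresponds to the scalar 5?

Repeated addition: build up to 5G.
2G: tangent at (18, 45): λ = (3·18² + 27)/(2·45) ≡ 55/31. 31⁻¹ ≡ 40 (mod 59) since 31·40 = 1240 ≡ 1, so λ ≡ 55·40 ≡ 17.
  x = λ² - 18 - 18 = 289 - 36 ≡ 17; y = λ·(18 - 17) - 45 ≡ 31. → (17, 31)
3G: (17, 31) + (18, 45). λ = (45 - 31)/(18 - 17) ≡ 14/1 mod 59. 1⁻¹ ≡ 1 (mod 59) since 1·1 = 1 ≡ 1, so λ ≡ 14.
  x = λ² - 17 - 18 = 196 - 35 ≡ 43; y = λ·(17 - 43) - 31 ≡ 18. → (43, 18)
4G: (43, 18) + (18, 45). λ = (45 - 18)/(18 - 43) ≡ 27/34 mod 59. 34⁻¹ ≡ 33 (mod 59), so λ ≡ 6.
  x = λ² - 43 - 18 = 36 - 61 ≡ 34; y = λ·(43 - 34) - 18 ≡ 36. → (34, 36)
5G: (34, 36) + (18, 45). λ = (45 - 36)/(18 - 34) ≡ 9/43 mod 59. 43⁻¹ ≡ 11 (mod 59) since 43·11 = 473 ≡ 1, so λ ≡ 40.
  x = λ² - 34 - 18 = 1600 - 52 ≡ 14; y = λ·(34 - 14) - 36 ≡ 56. → (14, 56)

(14, 56)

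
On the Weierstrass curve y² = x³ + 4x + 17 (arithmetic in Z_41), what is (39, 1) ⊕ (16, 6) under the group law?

(31, 24)

(39, 1) + (16, 6). λ = (6 - 1)/(16 - 39) ≡ 5/18 mod 41. 18⁻¹ ≡ 16 (mod 41) since 18·16 = 288 ≡ 1, so λ ≡ 39.
  x = λ² - 39 - 16 = 1521 - 55 ≡ 31; y = λ·(39 - 31) - 1 ≡ 24. → (31, 24)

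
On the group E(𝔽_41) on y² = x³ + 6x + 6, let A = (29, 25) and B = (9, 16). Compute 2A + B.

(8, 19)

First 2A:
Repeated addition: build up to 2A.
2A: tangent at (29, 25): λ = (3·29² + 6)/(2·25) ≡ 28/9. 9⁻¹ ≡ 32 (mod 41) since 9·32 = 288 ≡ 1, so λ ≡ 28·32 ≡ 35.
  x = λ² - 29 - 29 = 1225 - 58 ≡ 19; y = λ·(29 - 19) - 25 ≡ 38. → (19, 38)
2A = (19, 38).
Finally 2A + B:
(19, 38) + (9, 16). λ = (16 - 38)/(9 - 19) ≡ 19/31 mod 41. 31⁻¹ ≡ 4 (mod 41), so λ ≡ 35.
  x = λ² - 19 - 9 = 1225 - 28 ≡ 8; y = λ·(19 - 8) - 38 ≡ 19. → (8, 19)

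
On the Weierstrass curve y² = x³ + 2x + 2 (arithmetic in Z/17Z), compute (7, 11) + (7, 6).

O

The two points share x = 7 and their y-coordinates satisfy 11 + 6 ≡ 0 (mod 17), so they are inverses. Their sum is ∞.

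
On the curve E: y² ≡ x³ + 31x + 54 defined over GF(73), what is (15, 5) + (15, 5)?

(40, 55)

tangent at (15, 5): λ = (3·15² + 31)/(2·5) ≡ 49/10. 10⁻¹ ≡ 22 (mod 73), so λ ≡ 49·22 ≡ 56.
  x = λ² - 15 - 15 = 3136 - 30 ≡ 40; y = λ·(15 - 40) - 5 ≡ 55. → (40, 55)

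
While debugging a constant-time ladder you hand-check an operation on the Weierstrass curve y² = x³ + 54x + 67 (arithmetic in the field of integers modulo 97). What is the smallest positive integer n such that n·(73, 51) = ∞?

2P: tangent at (73, 51): λ = (3·73² + 54)/(2·51) ≡ 36/5. 5⁻¹ ≡ 39 (mod 97) since 5·39 = 195 ≡ 1, so λ ≡ 36·39 ≡ 46.
  x = λ² - 73 - 73 = 2116 - 146 ≡ 30; y = λ·(73 - 30) - 51 ≡ 84. → (30, 84)
3P: (30, 84) + (73, 51). λ = (51 - 84)/(73 - 30) ≡ 64/43 mod 97. 43⁻¹ ≡ 88 (mod 97), so λ ≡ 6.
  x = λ² - 30 - 73 = 36 - 103 ≡ 30; y = λ·(30 - 30) - 84 ≡ 13. → (30, 13)
4P: (30, 13) + (73, 51). λ = (51 - 13)/(73 - 30) ≡ 38/43 mod 97. 43⁻¹ ≡ 88 (mod 97), so λ ≡ 46.
  x = λ² - 30 - 73 = 2116 - 103 ≡ 73; y = λ·(30 - 73) - 13 ≡ 46. → (73, 46)
5P: (73, 46) + (73, 51): same x and y₁ ≡ -y₂, so the sum is ∞.
5P = ∞, so the order is 5.

5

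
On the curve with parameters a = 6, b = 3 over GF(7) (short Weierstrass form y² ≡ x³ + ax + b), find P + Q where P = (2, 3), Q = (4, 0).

(2, 3) + (4, 0). λ = (0 - 3)/(4 - 2) ≡ 4/2 mod 7. 2⁻¹ ≡ 4 (mod 7), so λ ≡ 2.
  x = λ² - 2 - 4 = 4 - 6 ≡ 5; y = λ·(2 - 5) - 3 ≡ 5. → (5, 5)

(5, 5)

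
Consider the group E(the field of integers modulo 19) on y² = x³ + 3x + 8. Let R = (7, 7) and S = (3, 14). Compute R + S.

(7, 7) + (3, 14). λ = (14 - 7)/(3 - 7) ≡ 7/15 mod 19. 15⁻¹ ≡ 14 (mod 19) since 15·14 = 210 ≡ 1, so λ ≡ 3.
  x = λ² - 7 - 3 = 9 - 10 ≡ 18; y = λ·(7 - 18) - 7 ≡ 17. → (18, 17)

(18, 17)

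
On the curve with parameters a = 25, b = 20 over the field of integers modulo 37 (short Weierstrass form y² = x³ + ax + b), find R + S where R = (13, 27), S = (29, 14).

(13, 27) + (29, 14). λ = (14 - 27)/(29 - 13) ≡ 24/16 mod 37. 16⁻¹ ≡ 7 (mod 37), so λ ≡ 20.
  x = λ² - 13 - 29 = 400 - 42 ≡ 25; y = λ·(13 - 25) - 27 ≡ 29. → (25, 29)

(25, 29)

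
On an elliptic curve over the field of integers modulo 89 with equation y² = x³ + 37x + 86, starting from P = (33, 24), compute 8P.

(21, 45)

Double-and-add on 8 = (1000)₂. Start with P = (33, 24) for the leading 1-bit.
double: tangent at (33, 24): λ = (3·33² + 37)/(2·24) ≡ 11/48. 48⁻¹ ≡ 13 (mod 89) since 48·13 = 624 ≡ 1, so λ ≡ 11·13 ≡ 54.
  x = λ² - 33 - 33 = 2916 - 66 ≡ 2; y = λ·(33 - 2) - 24 ≡ 48. → (2, 48)
double: tangent at (2, 48): λ = (3·2² + 37)/(2·48) ≡ 49/7. 7⁻¹ ≡ 51 (mod 89), so λ ≡ 49·51 ≡ 7.
  x = λ² - 2 - 2 = 49 - 4 ≡ 45; y = λ·(2 - 45) - 48 ≡ 7. → (45, 7)
double: tangent at (45, 7): λ = (3·45² + 37)/(2·7) ≡ 60/14. 14⁻¹ ≡ 70 (mod 89), so λ ≡ 60·70 ≡ 17.
  x = λ² - 45 - 45 = 289 - 90 ≡ 21; y = λ·(45 - 21) - 7 ≡ 45. → (21, 45)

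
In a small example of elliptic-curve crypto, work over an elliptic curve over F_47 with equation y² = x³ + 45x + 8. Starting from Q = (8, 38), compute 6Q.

O

Double-and-add on 6 = (110)₂. Start with Q = (8, 38) for the leading 1-bit.
double: tangent at (8, 38): λ = (3·8² + 45)/(2·38) ≡ 2/29. 29⁻¹ ≡ 13 (mod 47) since 29·13 = 377 ≡ 1, so λ ≡ 2·13 ≡ 26.
  x = λ² - 8 - 8 = 676 - 16 ≡ 2; y = λ·(8 - 2) - 38 ≡ 24. → (2, 24)
add Q: (2, 24) + (8, 38). λ = (38 - 24)/(8 - 2) ≡ 14/6 mod 47. 6⁻¹ ≡ 8 (mod 47) since 6·8 = 48 ≡ 1, so λ ≡ 18.
  x = λ² - 2 - 8 = 324 - 10 ≡ 32; y = λ·(2 - 32) - 24 ≡ 0. → (32, 0)
double: (32, 0) + (32, 0): same x and y₁ ≡ -y₂, so the sum is 𝒪.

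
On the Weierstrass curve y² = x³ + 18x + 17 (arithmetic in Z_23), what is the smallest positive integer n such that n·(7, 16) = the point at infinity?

2P: tangent at (7, 16): λ = (3·7² + 18)/(2·16) ≡ 4/9. 9⁻¹ ≡ 18 (mod 23), so λ ≡ 4·18 ≡ 3.
  x = λ² - 7 - 7 = 9 - 14 ≡ 18; y = λ·(7 - 18) - 16 ≡ 20. → (18, 20)
3P: (18, 20) + (7, 16). λ = (16 - 20)/(7 - 18) ≡ 19/12 mod 23. 12⁻¹ ≡ 2 (mod 23), so λ ≡ 15.
  x = λ² - 18 - 7 = 225 - 25 ≡ 16; y = λ·(18 - 16) - 20 ≡ 10. → (16, 10)
4P: (16, 10) + (7, 16). λ = (16 - 10)/(7 - 16) ≡ 6/14 mod 23. 14⁻¹ ≡ 5 (mod 23) since 14·5 = 70 ≡ 1, so λ ≡ 7.
  x = λ² - 16 - 7 = 49 - 23 ≡ 3; y = λ·(16 - 3) - 10 ≡ 12. → (3, 12)
5P: (3, 12) + (7, 16). λ = (16 - 12)/(7 - 3) ≡ 4/4 mod 23. 4⁻¹ ≡ 6 (mod 23) since 4·6 = 24 ≡ 1, so λ ≡ 1.
  x = λ² - 3 - 7 = 1 - 10 ≡ 14; y = λ·(3 - 14) - 12 ≡ 0. → (14, 0)
6P: (14, 0) + (7, 16). λ = (16 - 0)/(7 - 14) ≡ 16/16 mod 23. 16⁻¹ ≡ 13 (mod 23) since 16·13 = 208 ≡ 1, so λ ≡ 1.
  x = λ² - 14 - 7 = 1 - 21 ≡ 3; y = λ·(14 - 3) - 0 ≡ 11. → (3, 11)
7P: (3, 11) + (7, 16). λ = (16 - 11)/(7 - 3) ≡ 5/4 mod 23. 4⁻¹ ≡ 6 (mod 23), so λ ≡ 7.
  x = λ² - 3 - 7 = 49 - 10 ≡ 16; y = λ·(3 - 16) - 11 ≡ 13. → (16, 13)
8P: (16, 13) + (7, 16). λ = (16 - 13)/(7 - 16) ≡ 3/14 mod 23. 14⁻¹ ≡ 5 (mod 23), so λ ≡ 15.
  x = λ² - 16 - 7 = 225 - 23 ≡ 18; y = λ·(16 - 18) - 13 ≡ 3. → (18, 3)
9P: (18, 3) + (7, 16). λ = (16 - 3)/(7 - 18) ≡ 13/12 mod 23. 12⁻¹ ≡ 2 (mod 23), so λ ≡ 3.
  x = λ² - 18 - 7 = 9 - 25 ≡ 7; y = λ·(18 - 7) - 3 ≡ 7. → (7, 7)
10P: (7, 7) + (7, 16): same x and y₁ ≡ -y₂, so the sum is the point at infinity.
10P = the point at infinity, so the order is 10.

10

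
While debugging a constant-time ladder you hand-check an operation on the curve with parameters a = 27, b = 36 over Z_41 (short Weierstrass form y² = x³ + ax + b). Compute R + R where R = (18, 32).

(0, 35)

tangent at (18, 32): λ = (3·18² + 27)/(2·32) ≡ 15/23. 23⁻¹ ≡ 25 (mod 41) since 23·25 = 575 ≡ 1, so λ ≡ 15·25 ≡ 6.
  x = λ² - 18 - 18 = 36 - 36 ≡ 0; y = λ·(18 - 0) - 32 ≡ 35. → (0, 35)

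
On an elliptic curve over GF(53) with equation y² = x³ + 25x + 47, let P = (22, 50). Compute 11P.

Double-and-add on 11 = (1011)₂. Start with P = (22, 50) for the leading 1-bit.
double: tangent at (22, 50): λ = (3·22² + 25)/(2·50) ≡ 46/47. 47⁻¹ ≡ 44 (mod 53), so λ ≡ 46·44 ≡ 10.
  x = λ² - 22 - 22 = 100 - 44 ≡ 3; y = λ·(22 - 3) - 50 ≡ 34. → (3, 34)
double: tangent at (3, 34): λ = (3·3² + 25)/(2·34) ≡ 52/15. 15⁻¹ ≡ 46 (mod 53), so λ ≡ 52·46 ≡ 7.
  x = λ² - 3 - 3 = 49 - 6 ≡ 43; y = λ·(3 - 43) - 34 ≡ 4. → (43, 4)
add P: (43, 4) + (22, 50). λ = (50 - 4)/(22 - 43) ≡ 46/32 mod 53. 32⁻¹ ≡ 5 (mod 53), so λ ≡ 18.
  x = λ² - 43 - 22 = 324 - 65 ≡ 47; y = λ·(43 - 47) - 4 ≡ 30. → (47, 30)
double: tangent at (47, 30): λ = (3·47² + 25)/(2·30) ≡ 27/7. 7⁻¹ ≡ 38 (mod 53) since 7·38 = 266 ≡ 1, so λ ≡ 27·38 ≡ 19.
  x = λ² - 47 - 47 = 361 - 94 ≡ 2; y = λ·(47 - 2) - 30 ≡ 30. → (2, 30)
add P: (2, 30) + (22, 50). λ = (50 - 30)/(22 - 2) ≡ 20/20 mod 53. 20⁻¹ ≡ 8 (mod 53), so λ ≡ 1.
  x = λ² - 2 - 22 = 1 - 24 ≡ 30; y = λ·(2 - 30) - 30 ≡ 48. → (30, 48)

(30, 48)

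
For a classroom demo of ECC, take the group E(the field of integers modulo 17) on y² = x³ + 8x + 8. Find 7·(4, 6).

Write Q = (4, 6).
Double-and-add on 7 = (111)₂. Start with Q = (4, 6) for the leading 1-bit.
double: tangent at (4, 6): λ = (3·4² + 8)/(2·6) ≡ 5/12. 12⁻¹ ≡ 10 (mod 17), so λ ≡ 5·10 ≡ 16.
  x = λ² - 4 - 4 = 256 - 8 ≡ 10; y = λ·(4 - 10) - 6 ≡ 0. → (10, 0)
add Q: (10, 0) + (4, 6). λ = (6 - 0)/(4 - 10) ≡ 6/11 mod 17. 11⁻¹ ≡ 14 (mod 17), so λ ≡ 16.
  x = λ² - 10 - 4 = 256 - 14 ≡ 4; y = λ·(10 - 4) - 0 ≡ 11. → (4, 11)
double: tangent at (4, 11): λ = (3·4² + 8)/(2·11) ≡ 5/5. 5⁻¹ ≡ 7 (mod 17), so λ ≡ 5·7 ≡ 1.
  x = λ² - 4 - 4 = 1 - 8 ≡ 10; y = λ·(4 - 10) - 11 ≡ 0. → (10, 0)
add Q: (10, 0) + (4, 6). λ = (6 - 0)/(4 - 10) ≡ 6/11 mod 17. 11⁻¹ ≡ 14 (mod 17), so λ ≡ 16.
  x = λ² - 10 - 4 = 256 - 14 ≡ 4; y = λ·(10 - 4) - 0 ≡ 11. → (4, 11)

(4, 11)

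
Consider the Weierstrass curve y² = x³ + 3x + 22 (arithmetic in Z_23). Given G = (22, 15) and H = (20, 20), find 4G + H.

(3, 14)

First 4G:
Repeated addition: build up to 4G.
2G: tangent at (22, 15): λ = (3·22² + 3)/(2·15) ≡ 6/7. 7⁻¹ ≡ 10 (mod 23), so λ ≡ 6·10 ≡ 14.
  x = λ² - 22 - 22 = 196 - 44 ≡ 14; y = λ·(22 - 14) - 15 ≡ 5. → (14, 5)
3G: (14, 5) + (22, 15). λ = (15 - 5)/(22 - 14) ≡ 10/8 mod 23. 8⁻¹ ≡ 3 (mod 23), so λ ≡ 7.
  x = λ² - 14 - 22 = 49 - 36 ≡ 13; y = λ·(14 - 13) - 5 ≡ 2. → (13, 2)
4G: (13, 2) + (22, 15). λ = (15 - 2)/(22 - 13) ≡ 13/9 mod 23. 9⁻¹ ≡ 18 (mod 23), so λ ≡ 4.
  x = λ² - 13 - 22 = 16 - 35 ≡ 4; y = λ·(13 - 4) - 2 ≡ 11. → (4, 11)
4G = (4, 11).
Finally 4G + H:
(4, 11) + (20, 20). λ = (20 - 11)/(20 - 4) ≡ 9/16 mod 23. 16⁻¹ ≡ 13 (mod 23) since 16·13 = 208 ≡ 1, so λ ≡ 2.
  x = λ² - 4 - 20 = 4 - 24 ≡ 3; y = λ·(4 - 3) - 11 ≡ 14. → (3, 14)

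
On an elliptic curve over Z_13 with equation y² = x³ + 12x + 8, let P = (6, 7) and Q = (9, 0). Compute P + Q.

(6, 7) + (9, 0). λ = (0 - 7)/(9 - 6) ≡ 6/3 mod 13. 3⁻¹ ≡ 9 (mod 13) since 3·9 = 27 ≡ 1, so λ ≡ 2.
  x = λ² - 6 - 9 = 4 - 15 ≡ 2; y = λ·(6 - 2) - 7 ≡ 1. → (2, 1)

(2, 1)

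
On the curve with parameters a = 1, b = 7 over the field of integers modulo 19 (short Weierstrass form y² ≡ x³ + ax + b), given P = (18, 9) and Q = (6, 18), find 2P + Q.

(6, 1)

First 2P:
Repeated addition: build up to 2P.
2P: tangent at (18, 9): λ = (3·18² + 1)/(2·9) ≡ 4/18. 18⁻¹ ≡ 18 (mod 19), so λ ≡ 4·18 ≡ 15.
  x = λ² - 18 - 18 = 225 - 36 ≡ 18; y = λ·(18 - 18) - 9 ≡ 10. → (18, 10)
2P = (18, 10).
Finally 2P + Q:
(18, 10) + (6, 18). λ = (18 - 10)/(6 - 18) ≡ 8/7 mod 19. 7⁻¹ ≡ 11 (mod 19), so λ ≡ 12.
  x = λ² - 18 - 6 = 144 - 24 ≡ 6; y = λ·(18 - 6) - 10 ≡ 1. → (6, 1)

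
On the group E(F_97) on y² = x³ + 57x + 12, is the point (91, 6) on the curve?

y² = 6² ≡ 36; x³ + 57x + 12 = 758770 ≡ 36 (mod 97). 36 = 36.

yes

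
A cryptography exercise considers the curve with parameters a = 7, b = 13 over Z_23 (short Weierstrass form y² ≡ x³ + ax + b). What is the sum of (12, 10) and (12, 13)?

O

The two points share x = 12 and their y-coordinates satisfy 10 + 13 ≡ 0 (mod 23), so they are inverses. Their sum is 𝒪.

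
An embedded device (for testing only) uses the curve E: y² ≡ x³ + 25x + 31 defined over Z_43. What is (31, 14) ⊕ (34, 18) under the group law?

(31, 14) + (34, 18). λ = (18 - 14)/(34 - 31) ≡ 4/3 mod 43. 3⁻¹ ≡ 29 (mod 43) since 3·29 = 87 ≡ 1, so λ ≡ 30.
  x = λ² - 31 - 34 = 900 - 65 ≡ 18; y = λ·(31 - 18) - 14 ≡ 32. → (18, 32)

(18, 32)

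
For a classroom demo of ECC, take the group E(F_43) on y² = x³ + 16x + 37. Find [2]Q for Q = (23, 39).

(10, 6)

tangent at (23, 39): λ = (3·23² + 16)/(2·39) ≡ 12/35. 35⁻¹ ≡ 16 (mod 43), so λ ≡ 12·16 ≡ 20.
  x = λ² - 23 - 23 = 400 - 46 ≡ 10; y = λ·(23 - 10) - 39 ≡ 6. → (10, 6)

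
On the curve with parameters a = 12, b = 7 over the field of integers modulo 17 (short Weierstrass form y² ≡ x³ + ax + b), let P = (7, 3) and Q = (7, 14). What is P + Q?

O

The two points share x = 7 and their y-coordinates satisfy 3 + 14 ≡ 0 (mod 17), so they are inverses. Their sum is 𝒪.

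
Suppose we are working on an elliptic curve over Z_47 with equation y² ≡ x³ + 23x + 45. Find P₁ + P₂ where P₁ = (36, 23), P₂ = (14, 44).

(36, 23) + (14, 44). λ = (44 - 23)/(14 - 36) ≡ 21/25 mod 47. 25⁻¹ ≡ 32 (mod 47) since 25·32 = 800 ≡ 1, so λ ≡ 14.
  x = λ² - 36 - 14 = 196 - 50 ≡ 5; y = λ·(36 - 5) - 23 ≡ 35. → (5, 35)

(5, 35)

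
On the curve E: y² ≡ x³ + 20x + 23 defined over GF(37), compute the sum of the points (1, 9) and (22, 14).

(18, 31)

(1, 9) + (22, 14). λ = (14 - 9)/(22 - 1) ≡ 5/21 mod 37. 21⁻¹ ≡ 30 (mod 37), so λ ≡ 2.
  x = λ² - 1 - 22 = 4 - 23 ≡ 18; y = λ·(1 - 18) - 9 ≡ 31. → (18, 31)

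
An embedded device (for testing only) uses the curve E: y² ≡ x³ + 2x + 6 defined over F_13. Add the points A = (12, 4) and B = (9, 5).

(12, 4) + (9, 5). λ = (5 - 4)/(9 - 12) ≡ 1/10 mod 13. 10⁻¹ ≡ 4 (mod 13), so λ ≡ 4.
  x = λ² - 12 - 9 = 16 - 21 ≡ 8; y = λ·(12 - 8) - 4 ≡ 12. → (8, 12)

(8, 12)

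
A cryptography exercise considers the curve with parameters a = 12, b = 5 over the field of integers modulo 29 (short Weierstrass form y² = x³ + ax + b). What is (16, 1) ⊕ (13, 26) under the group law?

(5, 4)

(16, 1) + (13, 26). λ = (26 - 1)/(13 - 16) ≡ 25/26 mod 29. 26⁻¹ ≡ 19 (mod 29), so λ ≡ 11.
  x = λ² - 16 - 13 = 121 - 29 ≡ 5; y = λ·(16 - 5) - 1 ≡ 4. → (5, 4)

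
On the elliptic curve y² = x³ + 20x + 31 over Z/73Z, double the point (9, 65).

(58, 15)

tangent at (9, 65): λ = (3·9² + 20)/(2·65) ≡ 44/57. 57⁻¹ ≡ 41 (mod 73), so λ ≡ 44·41 ≡ 52.
  x = λ² - 9 - 9 = 2704 - 18 ≡ 58; y = λ·(9 - 58) - 65 ≡ 15. → (58, 15)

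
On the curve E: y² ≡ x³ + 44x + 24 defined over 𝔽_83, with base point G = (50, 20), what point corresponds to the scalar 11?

Double-and-add on 11 = (1011)₂. Start with G = (50, 20) for the leading 1-bit.
double: tangent at (50, 20): λ = (3·50² + 44)/(2·20) ≡ 74/40. 40⁻¹ ≡ 27 (mod 83), so λ ≡ 74·27 ≡ 6.
  x = λ² - 50 - 50 = 36 - 100 ≡ 19; y = λ·(50 - 19) - 20 ≡ 0. → (19, 0)
double: (19, 0) + (19, 0): same x and y₁ ≡ -y₂, so the sum is O.
add G: O + (50, 20) = (50, 20) (identity).
double: tangent at (50, 20): λ = (3·50² + 44)/(2·20) ≡ 74/40. 40⁻¹ ≡ 27 (mod 83) since 40·27 = 1080 ≡ 1, so λ ≡ 74·27 ≡ 6.
  x = λ² - 50 - 50 = 36 - 100 ≡ 19; y = λ·(50 - 19) - 20 ≡ 0. → (19, 0)
add G: (19, 0) + (50, 20). λ = (20 - 0)/(50 - 19) ≡ 20/31 mod 83. 31⁻¹ ≡ 75 (mod 83) since 31·75 = 2325 ≡ 1, so λ ≡ 6.
  x = λ² - 19 - 50 = 36 - 69 ≡ 50; y = λ·(19 - 50) - 0 ≡ 63. → (50, 63)

(50, 63)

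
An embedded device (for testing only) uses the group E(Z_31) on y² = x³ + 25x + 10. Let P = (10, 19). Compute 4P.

(15, 28)

Double-and-add on 4 = (100)₂. Start with P = (10, 19) for the leading 1-bit.
double: tangent at (10, 19): λ = (3·10² + 25)/(2·19) ≡ 15/7. 7⁻¹ ≡ 9 (mod 31) since 7·9 = 63 ≡ 1, so λ ≡ 15·9 ≡ 11.
  x = λ² - 10 - 10 = 121 - 20 ≡ 8; y = λ·(10 - 8) - 19 ≡ 3. → (8, 3)
double: tangent at (8, 3): λ = (3·8² + 25)/(2·3) ≡ 0/6. 6⁻¹ ≡ 26 (mod 31), so λ ≡ 0·26 ≡ 0.
  x = λ² - 8 - 8 = 0 - 16 ≡ 15; y = λ·(8 - 15) - 3 ≡ 28. → (15, 28)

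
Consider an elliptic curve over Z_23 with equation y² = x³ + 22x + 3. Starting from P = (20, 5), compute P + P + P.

Repeated addition: build up to 3P.
2P: tangent at (20, 5): λ = (3·20² + 22)/(2·5) ≡ 3/10. 10⁻¹ ≡ 7 (mod 23), so λ ≡ 3·7 ≡ 21.
  x = λ² - 20 - 20 = 441 - 40 ≡ 10; y = λ·(20 - 10) - 5 ≡ 21. → (10, 21)
3P: (10, 21) + (20, 5). λ = (5 - 21)/(20 - 10) ≡ 7/10 mod 23. 10⁻¹ ≡ 7 (mod 23), so λ ≡ 3.
  x = λ² - 10 - 20 = 9 - 30 ≡ 2; y = λ·(10 - 2) - 21 ≡ 3. → (2, 3)

(2, 3)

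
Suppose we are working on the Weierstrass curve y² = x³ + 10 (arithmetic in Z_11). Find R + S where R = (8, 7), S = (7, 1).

(10, 3)

(8, 7) + (7, 1). λ = (1 - 7)/(7 - 8) ≡ 5/10 mod 11. 10⁻¹ ≡ 10 (mod 11), so λ ≡ 6.
  x = λ² - 8 - 7 = 36 - 15 ≡ 10; y = λ·(8 - 10) - 7 ≡ 3. → (10, 3)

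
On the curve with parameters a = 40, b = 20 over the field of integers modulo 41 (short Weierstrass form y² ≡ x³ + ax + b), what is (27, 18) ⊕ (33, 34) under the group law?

(27, 18) + (33, 34). λ = (34 - 18)/(33 - 27) ≡ 16/6 mod 41. 6⁻¹ ≡ 7 (mod 41) since 6·7 = 42 ≡ 1, so λ ≡ 30.
  x = λ² - 27 - 33 = 900 - 60 ≡ 20; y = λ·(27 - 20) - 18 ≡ 28. → (20, 28)

(20, 28)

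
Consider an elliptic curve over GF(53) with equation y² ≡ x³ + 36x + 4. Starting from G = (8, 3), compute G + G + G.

Repeated addition: build up to 3G.
2G: tangent at (8, 3): λ = (3·8² + 36)/(2·3) ≡ 16/6. 6⁻¹ ≡ 9 (mod 53) since 6·9 = 54 ≡ 1, so λ ≡ 16·9 ≡ 38.
  x = λ² - 8 - 8 = 1444 - 16 ≡ 50; y = λ·(8 - 50) - 3 ≡ 44. → (50, 44)
3G: (50, 44) + (8, 3). λ = (3 - 44)/(8 - 50) ≡ 12/11 mod 53. 11⁻¹ ≡ 29 (mod 53), so λ ≡ 30.
  x = λ² - 50 - 8 = 900 - 58 ≡ 47; y = λ·(50 - 47) - 44 ≡ 46. → (47, 46)

(47, 46)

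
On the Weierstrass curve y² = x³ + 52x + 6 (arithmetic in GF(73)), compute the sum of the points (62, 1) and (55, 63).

(62, 1) + (55, 63). λ = (63 - 1)/(55 - 62) ≡ 62/66 mod 73. 66⁻¹ ≡ 52 (mod 73) since 66·52 = 3432 ≡ 1, so λ ≡ 12.
  x = λ² - 62 - 55 = 144 - 117 ≡ 27; y = λ·(62 - 27) - 1 ≡ 54. → (27, 54)

(27, 54)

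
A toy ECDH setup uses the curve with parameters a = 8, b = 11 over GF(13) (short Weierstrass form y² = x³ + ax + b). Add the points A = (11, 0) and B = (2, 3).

(11, 0) + (2, 3). λ = (3 - 0)/(2 - 11) ≡ 3/4 mod 13. 4⁻¹ ≡ 10 (mod 13) since 4·10 = 40 ≡ 1, so λ ≡ 4.
  x = λ² - 11 - 2 = 16 - 13 ≡ 3; y = λ·(11 - 3) - 0 ≡ 6. → (3, 6)

(3, 6)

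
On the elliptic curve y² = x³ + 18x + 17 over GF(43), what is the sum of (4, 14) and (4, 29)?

O

The two points share x = 4 and their y-coordinates satisfy 14 + 29 ≡ 0 (mod 43), so they are inverses. Their sum is ∞.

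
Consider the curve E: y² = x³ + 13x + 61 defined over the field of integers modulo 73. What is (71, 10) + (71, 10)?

tangent at (71, 10): λ = (3·71² + 13)/(2·10) ≡ 25/20. 20⁻¹ ≡ 11 (mod 73) since 20·11 = 220 ≡ 1, so λ ≡ 25·11 ≡ 56.
  x = λ² - 71 - 71 = 3136 - 142 ≡ 1; y = λ·(71 - 1) - 10 ≡ 41. → (1, 41)

(1, 41)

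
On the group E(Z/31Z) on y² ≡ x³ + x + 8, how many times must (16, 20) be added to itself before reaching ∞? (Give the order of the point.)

2P: tangent at (16, 20): λ = (3·16² + 1)/(2·20) ≡ 25/9. 9⁻¹ ≡ 7 (mod 31) since 9·7 = 63 ≡ 1, so λ ≡ 25·7 ≡ 20.
  x = λ² - 16 - 16 = 400 - 32 ≡ 27; y = λ·(16 - 27) - 20 ≡ 8. → (27, 8)
3P: (27, 8) + (16, 20). λ = (20 - 8)/(16 - 27) ≡ 12/20 mod 31. 20⁻¹ ≡ 14 (mod 31), so λ ≡ 13.
  x = λ² - 27 - 16 = 169 - 43 ≡ 2; y = λ·(27 - 2) - 8 ≡ 7. → (2, 7)
4P: (2, 7) + (16, 20). λ = (20 - 7)/(16 - 2) ≡ 13/14 mod 31. 14⁻¹ ≡ 20 (mod 31), so λ ≡ 12.
  x = λ² - 2 - 16 = 144 - 18 ≡ 2; y = λ·(2 - 2) - 7 ≡ 24. → (2, 24)
5P: (2, 24) + (16, 20). λ = (20 - 24)/(16 - 2) ≡ 27/14 mod 31. 14⁻¹ ≡ 20 (mod 31) since 14·20 = 280 ≡ 1, so λ ≡ 13.
  x = λ² - 2 - 16 = 169 - 18 ≡ 27; y = λ·(2 - 27) - 24 ≡ 23. → (27, 23)
6P: (27, 23) + (16, 20). λ = (20 - 23)/(16 - 27) ≡ 28/20 mod 31. 20⁻¹ ≡ 14 (mod 31) since 20·14 = 280 ≡ 1, so λ ≡ 20.
  x = λ² - 27 - 16 = 400 - 43 ≡ 16; y = λ·(27 - 16) - 23 ≡ 11. → (16, 11)
7P: (16, 11) + (16, 20): same x and y₁ ≡ -y₂, so the sum is ∞.
7P = ∞, so the order is 7.

7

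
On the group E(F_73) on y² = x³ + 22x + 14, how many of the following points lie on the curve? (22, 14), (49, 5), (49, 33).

(22, 14): 14² ≡ 50, rhs ≡ 50 → on.
(49, 5): 5² ≡ 25, rhs ≡ 43 → off.
(49, 33): 33² ≡ 67, rhs ≡ 43 → off.

1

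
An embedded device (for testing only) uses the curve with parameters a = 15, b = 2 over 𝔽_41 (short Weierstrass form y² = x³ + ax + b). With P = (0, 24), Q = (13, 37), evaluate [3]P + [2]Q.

(27, 0)

First 3P:
Repeated addition: build up to 3P.
2P: tangent at (0, 24): λ = (3·0² + 15)/(2·24) ≡ 15/7. 7⁻¹ ≡ 6 (mod 41) since 7·6 = 42 ≡ 1, so λ ≡ 15·6 ≡ 8.
  x = λ² - 0 - 0 = 64 - 0 ≡ 23; y = λ·(0 - 23) - 24 ≡ 38. → (23, 38)
3P: (23, 38) + (0, 24). λ = (24 - 38)/(0 - 23) ≡ 27/18 mod 41. 18⁻¹ ≡ 16 (mod 41), so λ ≡ 22.
  x = λ² - 23 - 0 = 484 - 23 ≡ 10; y = λ·(23 - 10) - 38 ≡ 2. → (10, 2)
3P = (10, 2).
Next 2Q:
Repeated addition: build up to 2Q.
2Q: tangent at (13, 37): λ = (3·13² + 15)/(2·37) ≡ 30/33. 33⁻¹ ≡ 5 (mod 41), so λ ≡ 30·5 ≡ 27.
  x = λ² - 13 - 13 = 729 - 26 ≡ 6; y = λ·(13 - 6) - 37 ≡ 29. → (6, 29)
2Q = (6, 29).
Finally 3P + 2Q:
(10, 2) + (6, 29). λ = (29 - 2)/(6 - 10) ≡ 27/37 mod 41. 37⁻¹ ≡ 10 (mod 41) since 37·10 = 370 ≡ 1, so λ ≡ 24.
  x = λ² - 10 - 6 = 576 - 16 ≡ 27; y = λ·(10 - 27) - 2 ≡ 0. → (27, 0)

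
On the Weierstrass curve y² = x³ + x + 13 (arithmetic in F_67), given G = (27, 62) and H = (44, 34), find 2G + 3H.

First 2G:
Repeated addition: build up to 2G.
2G: tangent at (27, 62): λ = (3·27² + 1)/(2·62) ≡ 44/57. 57⁻¹ ≡ 20 (mod 67) since 57·20 = 1140 ≡ 1, so λ ≡ 44·20 ≡ 9.
  x = λ² - 27 - 27 = 81 - 54 ≡ 27; y = λ·(27 - 27) - 62 ≡ 5. → (27, 5)
2G = (27, 5).
Next 3H:
Repeated addition: build up to 3H.
2H: tangent at (44, 34): λ = (3·44² + 1)/(2·34) ≡ 47/1. 1⁻¹ ≡ 1 (mod 67), so λ ≡ 47·1 ≡ 47.
  x = λ² - 44 - 44 = 2209 - 88 ≡ 44; y = λ·(44 - 44) - 34 ≡ 33. → (44, 33)
3H: (44, 33) + (44, 34): same x and y₁ ≡ -y₂, so the sum is 𝒪.
3H = 𝒪.
Finally 2G + 3H:
(27, 5) + 𝒪 = (27, 5) (identity).

(27, 5)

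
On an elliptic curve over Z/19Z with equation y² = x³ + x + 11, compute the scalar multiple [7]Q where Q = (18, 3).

Repeated addition: build up to 7Q.
2Q: tangent at (18, 3): λ = (3·18² + 1)/(2·3) ≡ 4/6. 6⁻¹ ≡ 16 (mod 19), so λ ≡ 4·16 ≡ 7.
  x = λ² - 18 - 18 = 49 - 36 ≡ 13; y = λ·(18 - 13) - 3 ≡ 13. → (13, 13)
3Q: (13, 13) + (18, 3). λ = (3 - 13)/(18 - 13) ≡ 9/5 mod 19. 5⁻¹ ≡ 4 (mod 19), so λ ≡ 17.
  x = λ² - 13 - 18 = 289 - 31 ≡ 11; y = λ·(13 - 11) - 13 ≡ 2. → (11, 2)
4Q: (11, 2) + (18, 3). λ = (3 - 2)/(18 - 11) ≡ 1/7 mod 19. 7⁻¹ ≡ 11 (mod 19), so λ ≡ 11.
  x = λ² - 11 - 18 = 121 - 29 ≡ 16; y = λ·(11 - 16) - 2 ≡ 0. → (16, 0)
5Q: (16, 0) + (18, 3). λ = (3 - 0)/(18 - 16) ≡ 3/2 mod 19. 2⁻¹ ≡ 10 (mod 19), so λ ≡ 11.
  x = λ² - 16 - 18 = 121 - 34 ≡ 11; y = λ·(16 - 11) - 0 ≡ 17. → (11, 17)
6Q: (11, 17) + (18, 3). λ = (3 - 17)/(18 - 11) ≡ 5/7 mod 19. 7⁻¹ ≡ 11 (mod 19), so λ ≡ 17.
  x = λ² - 11 - 18 = 289 - 29 ≡ 13; y = λ·(11 - 13) - 17 ≡ 6. → (13, 6)
7Q: (13, 6) + (18, 3). λ = (3 - 6)/(18 - 13) ≡ 16/5 mod 19. 5⁻¹ ≡ 4 (mod 19) since 5·4 = 20 ≡ 1, so λ ≡ 7.
  x = λ² - 13 - 18 = 49 - 31 ≡ 18; y = λ·(13 - 18) - 6 ≡ 16. → (18, 16)

(18, 16)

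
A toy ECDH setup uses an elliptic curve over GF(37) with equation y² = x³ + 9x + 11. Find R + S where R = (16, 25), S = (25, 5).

(16, 25) + (25, 5). λ = (5 - 25)/(25 - 16) ≡ 17/9 mod 37. 9⁻¹ ≡ 33 (mod 37), so λ ≡ 6.
  x = λ² - 16 - 25 = 36 - 41 ≡ 32; y = λ·(16 - 32) - 25 ≡ 27. → (32, 27)

(32, 27)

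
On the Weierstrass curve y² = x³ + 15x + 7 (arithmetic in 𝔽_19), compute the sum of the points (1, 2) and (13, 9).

(6, 3)

(1, 2) + (13, 9). λ = (9 - 2)/(13 - 1) ≡ 7/12 mod 19. 12⁻¹ ≡ 8 (mod 19), so λ ≡ 18.
  x = λ² - 1 - 13 = 324 - 14 ≡ 6; y = λ·(1 - 6) - 2 ≡ 3. → (6, 3)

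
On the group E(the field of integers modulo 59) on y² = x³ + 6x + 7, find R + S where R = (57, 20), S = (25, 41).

(57, 39)

(57, 20) + (25, 41). λ = (41 - 20)/(25 - 57) ≡ 21/27 mod 59. 27⁻¹ ≡ 35 (mod 59) since 27·35 = 945 ≡ 1, so λ ≡ 27.
  x = λ² - 57 - 25 = 729 - 82 ≡ 57; y = λ·(57 - 57) - 20 ≡ 39. → (57, 39)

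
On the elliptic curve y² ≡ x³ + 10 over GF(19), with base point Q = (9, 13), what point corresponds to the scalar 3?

Repeated addition: build up to 3Q.
2Q: tangent at (9, 13): λ = (3·9² + 0)/(2·13) ≡ 15/7. 7⁻¹ ≡ 11 (mod 19), so λ ≡ 15·11 ≡ 13.
  x = λ² - 9 - 9 = 169 - 18 ≡ 18; y = λ·(9 - 18) - 13 ≡ 3. → (18, 3)
3Q: (18, 3) + (9, 13). λ = (13 - 3)/(9 - 18) ≡ 10/10 mod 19. 10⁻¹ ≡ 2 (mod 19), so λ ≡ 1.
  x = λ² - 18 - 9 = 1 - 27 ≡ 12; y = λ·(18 - 12) - 3 ≡ 3. → (12, 3)

(12, 3)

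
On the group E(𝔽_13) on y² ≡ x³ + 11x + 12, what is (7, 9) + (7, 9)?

tangent at (7, 9): λ = (3·7² + 11)/(2·9) ≡ 2/5. 5⁻¹ ≡ 8 (mod 13), so λ ≡ 2·8 ≡ 3.
  x = λ² - 7 - 7 = 9 - 14 ≡ 8; y = λ·(7 - 8) - 9 ≡ 1. → (8, 1)

(8, 1)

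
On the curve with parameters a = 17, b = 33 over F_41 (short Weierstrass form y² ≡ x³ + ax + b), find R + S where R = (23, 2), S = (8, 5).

(33, 0)

(23, 2) + (8, 5). λ = (5 - 2)/(8 - 23) ≡ 3/26 mod 41. 26⁻¹ ≡ 30 (mod 41) since 26·30 = 780 ≡ 1, so λ ≡ 8.
  x = λ² - 23 - 8 = 64 - 31 ≡ 33; y = λ·(23 - 33) - 2 ≡ 0. → (33, 0)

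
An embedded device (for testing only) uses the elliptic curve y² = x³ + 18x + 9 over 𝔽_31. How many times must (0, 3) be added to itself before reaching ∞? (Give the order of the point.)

7

2P: tangent at (0, 3): λ = (3·0² + 18)/(2·3) ≡ 18/6. 6⁻¹ ≡ 26 (mod 31) since 6·26 = 156 ≡ 1, so λ ≡ 18·26 ≡ 3.
  x = λ² - 0 - 0 = 9 - 0 ≡ 9; y = λ·(0 - 9) - 3 ≡ 1. → (9, 1)
3P: (9, 1) + (0, 3). λ = (3 - 1)/(0 - 9) ≡ 2/22 mod 31. 22⁻¹ ≡ 24 (mod 31) since 22·24 = 528 ≡ 1, so λ ≡ 17.
  x = λ² - 9 - 0 = 289 - 9 ≡ 1; y = λ·(9 - 1) - 1 ≡ 11. → (1, 11)
4P: (1, 11) + (0, 3). λ = (3 - 11)/(0 - 1) ≡ 23/30 mod 31. 30⁻¹ ≡ 30 (mod 31), so λ ≡ 8.
  x = λ² - 1 - 0 = 64 - 1 ≡ 1; y = λ·(1 - 1) - 11 ≡ 20. → (1, 20)
5P: (1, 20) + (0, 3). λ = (3 - 20)/(0 - 1) ≡ 14/30 mod 31. 30⁻¹ ≡ 30 (mod 31), so λ ≡ 17.
  x = λ² - 1 - 0 = 289 - 1 ≡ 9; y = λ·(1 - 9) - 20 ≡ 30. → (9, 30)
6P: (9, 30) + (0, 3). λ = (3 - 30)/(0 - 9) ≡ 4/22 mod 31. 22⁻¹ ≡ 24 (mod 31), so λ ≡ 3.
  x = λ² - 9 - 0 = 9 - 9 ≡ 0; y = λ·(9 - 0) - 30 ≡ 28. → (0, 28)
7P: (0, 28) + (0, 3): same x and y₁ ≡ -y₂, so the sum is ∞.
7P = ∞, so the order is 7.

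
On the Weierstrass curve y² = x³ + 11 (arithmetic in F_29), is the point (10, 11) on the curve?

y² = 11² ≡ 5; x³ + 0x + 11 = 1011 ≡ 25 (mod 29). 5 ≠ 25.

no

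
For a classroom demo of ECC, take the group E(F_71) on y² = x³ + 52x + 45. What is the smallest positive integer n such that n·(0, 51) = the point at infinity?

2P: tangent at (0, 51): λ = (3·0² + 52)/(2·51) ≡ 52/31. 31⁻¹ ≡ 55 (mod 71), so λ ≡ 52·55 ≡ 20.
  x = λ² - 0 - 0 = 400 - 0 ≡ 45; y = λ·(0 - 45) - 51 ≡ 43. → (45, 43)
3P: (45, 43) + (0, 51). λ = (51 - 43)/(0 - 45) ≡ 8/26 mod 71. 26⁻¹ ≡ 41 (mod 71) since 26·41 = 1066 ≡ 1, so λ ≡ 44.
  x = λ² - 45 - 0 = 1936 - 45 ≡ 45; y = λ·(45 - 45) - 43 ≡ 28. → (45, 28)
4P: (45, 28) + (0, 51). λ = (51 - 28)/(0 - 45) ≡ 23/26 mod 71. 26⁻¹ ≡ 41 (mod 71), so λ ≡ 20.
  x = λ² - 45 - 0 = 400 - 45 ≡ 0; y = λ·(45 - 0) - 28 ≡ 20. → (0, 20)
5P: (0, 20) + (0, 51): same x and y₁ ≡ -y₂, so the sum is the point at infinity.
5P = the point at infinity, so the order is 5.

5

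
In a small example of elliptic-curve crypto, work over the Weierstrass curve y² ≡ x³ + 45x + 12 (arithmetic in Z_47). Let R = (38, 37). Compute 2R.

tangent at (38, 37): λ = (3·38² + 45)/(2·37) ≡ 6/27. 27⁻¹ ≡ 7 (mod 47) since 27·7 = 189 ≡ 1, so λ ≡ 6·7 ≡ 42.
  x = λ² - 38 - 38 = 1764 - 76 ≡ 43; y = λ·(38 - 43) - 37 ≡ 35. → (43, 35)

(43, 35)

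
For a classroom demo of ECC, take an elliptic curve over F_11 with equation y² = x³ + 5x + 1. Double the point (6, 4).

(0, 1)

tangent at (6, 4): λ = (3·6² + 5)/(2·4) ≡ 3/8. 8⁻¹ ≡ 7 (mod 11), so λ ≡ 3·7 ≡ 10.
  x = λ² - 6 - 6 = 100 - 12 ≡ 0; y = λ·(6 - 0) - 4 ≡ 1. → (0, 1)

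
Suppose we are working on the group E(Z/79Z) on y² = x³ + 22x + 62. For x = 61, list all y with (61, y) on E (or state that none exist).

x³ + 22x + 62 = 228385 ≡ 75 (mod 79).
75 is a non-residue mod 79; no y exists.

none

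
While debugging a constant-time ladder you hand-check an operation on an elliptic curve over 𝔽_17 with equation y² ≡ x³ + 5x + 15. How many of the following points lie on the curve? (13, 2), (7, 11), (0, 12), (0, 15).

(13, 2): 2² ≡ 4, rhs ≡ 16 → off.
(7, 11): 11² ≡ 2, rhs ≡ 2 → on.
(0, 12): 12² ≡ 8, rhs ≡ 15 → off.
(0, 15): 15² ≡ 4, rhs ≡ 15 → off.

1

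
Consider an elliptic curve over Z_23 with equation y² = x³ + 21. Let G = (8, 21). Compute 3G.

(10, 3)

Repeated addition: build up to 3G.
2G: tangent at (8, 21): λ = (3·8² + 0)/(2·21) ≡ 8/19. 19⁻¹ ≡ 17 (mod 23), so λ ≡ 8·17 ≡ 21.
  x = λ² - 8 - 8 = 441 - 16 ≡ 11; y = λ·(8 - 11) - 21 ≡ 8. → (11, 8)
3G: (11, 8) + (8, 21). λ = (21 - 8)/(8 - 11) ≡ 13/20 mod 23. 20⁻¹ ≡ 15 (mod 23) since 20·15 = 300 ≡ 1, so λ ≡ 11.
  x = λ² - 11 - 8 = 121 - 19 ≡ 10; y = λ·(11 - 10) - 8 ≡ 3. → (10, 3)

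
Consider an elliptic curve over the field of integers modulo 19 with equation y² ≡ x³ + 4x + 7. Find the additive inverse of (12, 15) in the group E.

-(12, 15) = (12, -15 mod 19) = (12, 4).

(12, 4)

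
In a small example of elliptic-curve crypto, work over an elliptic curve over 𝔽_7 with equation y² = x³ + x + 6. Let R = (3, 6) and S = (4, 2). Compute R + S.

(2, 4)

(3, 6) + (4, 2). λ = (2 - 6)/(4 - 3) ≡ 3/1 mod 7. 1⁻¹ ≡ 1 (mod 7), so λ ≡ 3.
  x = λ² - 3 - 4 = 9 - 7 ≡ 2; y = λ·(3 - 2) - 6 ≡ 4. → (2, 4)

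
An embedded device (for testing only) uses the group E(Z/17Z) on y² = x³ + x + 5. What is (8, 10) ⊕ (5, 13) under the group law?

(8, 10) + (5, 13). λ = (13 - 10)/(5 - 8) ≡ 3/14 mod 17. 14⁻¹ ≡ 11 (mod 17) since 14·11 = 154 ≡ 1, so λ ≡ 16.
  x = λ² - 8 - 5 = 256 - 13 ≡ 5; y = λ·(8 - 5) - 10 ≡ 4. → (5, 4)

(5, 4)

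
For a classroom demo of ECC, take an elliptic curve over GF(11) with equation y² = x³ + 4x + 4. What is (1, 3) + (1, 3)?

tangent at (1, 3): λ = (3·1² + 4)/(2·3) ≡ 7/6. 6⁻¹ ≡ 2 (mod 11) since 6·2 = 12 ≡ 1, so λ ≡ 7·2 ≡ 3.
  x = λ² - 1 - 1 = 9 - 2 ≡ 7; y = λ·(1 - 7) - 3 ≡ 1. → (7, 1)

(7, 1)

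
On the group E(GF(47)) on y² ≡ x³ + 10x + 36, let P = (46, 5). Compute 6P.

Double-and-add on 6 = (110)₂. Start with P = (46, 5) for the leading 1-bit.
double: tangent at (46, 5): λ = (3·46² + 10)/(2·5) ≡ 13/10. 10⁻¹ ≡ 33 (mod 47) since 10·33 = 330 ≡ 1, so λ ≡ 13·33 ≡ 6.
  x = λ² - 46 - 46 = 36 - 92 ≡ 38; y = λ·(46 - 38) - 5 ≡ 43. → (38, 43)
add P: (38, 43) + (46, 5). λ = (5 - 43)/(46 - 38) ≡ 9/8 mod 47. 8⁻¹ ≡ 6 (mod 47), so λ ≡ 7.
  x = λ² - 38 - 46 = 49 - 84 ≡ 12; y = λ·(38 - 12) - 43 ≡ 45. → (12, 45)
double: tangent at (12, 45): λ = (3·12² + 10)/(2·45) ≡ 19/43. 43⁻¹ ≡ 35 (mod 47) since 43·35 = 1505 ≡ 1, so λ ≡ 19·35 ≡ 7.
  x = λ² - 12 - 12 = 49 - 24 ≡ 25; y = λ·(12 - 25) - 45 ≡ 5. → (25, 5)

(25, 5)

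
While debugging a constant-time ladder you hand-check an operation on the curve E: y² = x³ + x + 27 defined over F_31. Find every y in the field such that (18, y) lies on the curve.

7, 24

x³ + 1x + 27 = 5877 ≡ 18 (mod 31).
Square roots of 18 mod 31: 7 and 24 (since 7² = 49 ≡ 18).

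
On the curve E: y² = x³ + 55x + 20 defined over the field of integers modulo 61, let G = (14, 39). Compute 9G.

Double-and-add on 9 = (1001)₂. Start with G = (14, 39) for the leading 1-bit.
double: tangent at (14, 39): λ = (3·14² + 55)/(2·39) ≡ 33/17. 17⁻¹ ≡ 18 (mod 61), so λ ≡ 33·18 ≡ 45.
  x = λ² - 14 - 14 = 2025 - 28 ≡ 45; y = λ·(14 - 45) - 39 ≡ 30. → (45, 30)
double: tangent at (45, 30): λ = (3·45² + 55)/(2·30) ≡ 30/60. 60⁻¹ ≡ 60 (mod 61) since 60·60 = 3600 ≡ 1, so λ ≡ 30·60 ≡ 31.
  x = λ² - 45 - 45 = 961 - 90 ≡ 17; y = λ·(45 - 17) - 30 ≡ 45. → (17, 45)
double: tangent at (17, 45): λ = (3·17² + 55)/(2·45) ≡ 7/29. 29⁻¹ ≡ 40 (mod 61), so λ ≡ 7·40 ≡ 36.
  x = λ² - 17 - 17 = 1296 - 34 ≡ 42; y = λ·(17 - 42) - 45 ≡ 31. → (42, 31)
add G: (42, 31) + (14, 39). λ = (39 - 31)/(14 - 42) ≡ 8/33 mod 61. 33⁻¹ ≡ 37 (mod 61), so λ ≡ 52.
  x = λ² - 42 - 14 = 2704 - 56 ≡ 25; y = λ·(42 - 25) - 31 ≡ 60. → (25, 60)

(25, 60)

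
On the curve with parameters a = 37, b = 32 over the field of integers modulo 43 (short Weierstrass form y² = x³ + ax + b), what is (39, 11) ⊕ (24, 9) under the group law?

(39, 11) + (24, 9). λ = (9 - 11)/(24 - 39) ≡ 41/28 mod 43. 28⁻¹ ≡ 20 (mod 43) since 28·20 = 560 ≡ 1, so λ ≡ 3.
  x = λ² - 39 - 24 = 9 - 63 ≡ 32; y = λ·(39 - 32) - 11 ≡ 10. → (32, 10)

(32, 10)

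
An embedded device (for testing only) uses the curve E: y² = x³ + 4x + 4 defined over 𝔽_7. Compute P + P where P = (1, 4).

tangent at (1, 4): λ = (3·1² + 4)/(2·4) ≡ 0/1. 1⁻¹ ≡ 1 (mod 7) since 1·1 = 1 ≡ 1, so λ ≡ 0·1 ≡ 0.
  x = λ² - 1 - 1 = 0 - 2 ≡ 5; y = λ·(1 - 5) - 4 ≡ 3. → (5, 3)

(5, 3)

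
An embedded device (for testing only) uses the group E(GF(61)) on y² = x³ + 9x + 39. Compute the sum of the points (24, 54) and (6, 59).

(58, 30)

(24, 54) + (6, 59). λ = (59 - 54)/(6 - 24) ≡ 5/43 mod 61. 43⁻¹ ≡ 44 (mod 61), so λ ≡ 37.
  x = λ² - 24 - 6 = 1369 - 30 ≡ 58; y = λ·(24 - 58) - 54 ≡ 30. → (58, 30)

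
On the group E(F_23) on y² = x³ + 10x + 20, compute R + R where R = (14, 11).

(18, 12)

tangent at (14, 11): λ = (3·14² + 10)/(2·11) ≡ 0/22. 22⁻¹ ≡ 22 (mod 23) since 22·22 = 484 ≡ 1, so λ ≡ 0·22 ≡ 0.
  x = λ² - 14 - 14 = 0 - 28 ≡ 18; y = λ·(14 - 18) - 11 ≡ 12. → (18, 12)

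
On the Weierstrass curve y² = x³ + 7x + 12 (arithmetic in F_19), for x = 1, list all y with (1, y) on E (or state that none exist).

1, 18

x³ + 7x + 12 = 20 ≡ 1 (mod 19).
Square roots of 1 mod 19: 1 and 18 (since 1² = 1 ≡ 1).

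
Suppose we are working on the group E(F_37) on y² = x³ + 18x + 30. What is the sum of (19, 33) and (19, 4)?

O

The two points share x = 19 and their y-coordinates satisfy 33 + 4 ≡ 0 (mod 37), so they are inverses. Their sum is O.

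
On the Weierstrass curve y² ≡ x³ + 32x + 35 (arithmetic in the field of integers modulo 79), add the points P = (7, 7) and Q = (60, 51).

(7, 7) + (60, 51). λ = (51 - 7)/(60 - 7) ≡ 44/53 mod 79. 53⁻¹ ≡ 3 (mod 79), so λ ≡ 53.
  x = λ² - 7 - 60 = 2809 - 67 ≡ 56; y = λ·(7 - 56) - 7 ≡ 3. → (56, 3)

(56, 3)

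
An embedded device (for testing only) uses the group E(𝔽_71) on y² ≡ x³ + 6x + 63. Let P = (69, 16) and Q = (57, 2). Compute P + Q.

(43, 38)

(69, 16) + (57, 2). λ = (2 - 16)/(57 - 69) ≡ 57/59 mod 71. 59⁻¹ ≡ 65 (mod 71) since 59·65 = 3835 ≡ 1, so λ ≡ 13.
  x = λ² - 69 - 57 = 169 - 126 ≡ 43; y = λ·(69 - 43) - 16 ≡ 38. → (43, 38)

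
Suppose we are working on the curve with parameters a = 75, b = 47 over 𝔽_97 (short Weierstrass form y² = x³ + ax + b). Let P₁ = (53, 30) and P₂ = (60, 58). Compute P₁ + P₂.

(53, 30) + (60, 58). λ = (58 - 30)/(60 - 53) ≡ 28/7 mod 97. 7⁻¹ ≡ 14 (mod 97) since 7·14 = 98 ≡ 1, so λ ≡ 4.
  x = λ² - 53 - 60 = 16 - 113 ≡ 0; y = λ·(53 - 0) - 30 ≡ 85. → (0, 85)

(0, 85)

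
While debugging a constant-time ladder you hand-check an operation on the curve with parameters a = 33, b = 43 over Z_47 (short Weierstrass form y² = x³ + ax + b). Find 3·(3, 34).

Write P = (3, 34).
Repeated addition: build up to 3P.
2P: tangent at (3, 34): λ = (3·3² + 33)/(2·34) ≡ 13/21. 21⁻¹ ≡ 9 (mod 47) since 21·9 = 189 ≡ 1, so λ ≡ 13·9 ≡ 23.
  x = λ² - 3 - 3 = 529 - 6 ≡ 6; y = λ·(3 - 6) - 34 ≡ 38. → (6, 38)
3P: (6, 38) + (3, 34). λ = (34 - 38)/(3 - 6) ≡ 43/44 mod 47. 44⁻¹ ≡ 31 (mod 47) since 44·31 = 1364 ≡ 1, so λ ≡ 17.
  x = λ² - 6 - 3 = 289 - 9 ≡ 45; y = λ·(6 - 45) - 38 ≡ 4. → (45, 4)

(45, 4)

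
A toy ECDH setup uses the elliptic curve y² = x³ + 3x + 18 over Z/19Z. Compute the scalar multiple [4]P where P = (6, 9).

Double-and-add on 4 = (100)₂. Start with P = (6, 9) for the leading 1-bit.
double: tangent at (6, 9): λ = (3·6² + 3)/(2·9) ≡ 16/18. 18⁻¹ ≡ 18 (mod 19), so λ ≡ 16·18 ≡ 3.
  x = λ² - 6 - 6 = 9 - 12 ≡ 16; y = λ·(6 - 16) - 9 ≡ 18. → (16, 18)
double: tangent at (16, 18): λ = (3·16² + 3)/(2·18) ≡ 11/17. 17⁻¹ ≡ 9 (mod 19) since 17·9 = 153 ≡ 1, so λ ≡ 11·9 ≡ 4.
  x = λ² - 16 - 16 = 16 - 32 ≡ 3; y = λ·(16 - 3) - 18 ≡ 15. → (3, 15)

(3, 15)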